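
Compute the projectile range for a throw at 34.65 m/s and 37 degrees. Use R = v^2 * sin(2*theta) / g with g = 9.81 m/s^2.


Two times the angle = 74 degrees
sin(74) = 0.961262
R = 1200.6225 * 0.961262 / 9.81 = 117.647 m

117.647 m


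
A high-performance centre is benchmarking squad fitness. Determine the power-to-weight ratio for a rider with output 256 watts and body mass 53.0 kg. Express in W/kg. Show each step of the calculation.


P/W = 256 / 53.0 = 4.83 W/kg

4.83 W/kg


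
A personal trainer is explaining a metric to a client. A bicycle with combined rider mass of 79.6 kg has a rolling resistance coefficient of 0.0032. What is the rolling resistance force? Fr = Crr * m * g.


Fr = 0.0032 * 79.6 * 9.81
= 0.25472 * 9.81
= 2.499 N

2.499 N


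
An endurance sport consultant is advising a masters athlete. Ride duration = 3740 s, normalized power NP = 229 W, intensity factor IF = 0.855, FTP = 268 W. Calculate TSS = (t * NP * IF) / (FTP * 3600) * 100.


Numerator = 3740 * 229 * 0.855 = 732273.3
Denominator = 268 * 3600 = 964800
TSS = 732273.3 / 964800 * 100
= 75.9

75.9 TSS


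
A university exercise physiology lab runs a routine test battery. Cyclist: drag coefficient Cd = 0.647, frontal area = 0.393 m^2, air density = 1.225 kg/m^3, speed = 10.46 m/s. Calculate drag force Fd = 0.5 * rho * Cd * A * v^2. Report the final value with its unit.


v^2 = 10.46^2 = 109.4116
Fd = 0.5 * 1.225 * 0.647 * 0.393 * 109.4116
= 17.04 N

17.04 N


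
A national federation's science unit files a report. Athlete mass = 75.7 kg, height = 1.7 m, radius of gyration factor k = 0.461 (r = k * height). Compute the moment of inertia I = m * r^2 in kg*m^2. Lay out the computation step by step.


r = k * height = 0.461 * 1.7 = 0.7837 m
r^2 = 0.7837^2 = 0.614186
I = 75.7 * 0.614186 = 46.494 kg*m^2

46.494 kg*m^2


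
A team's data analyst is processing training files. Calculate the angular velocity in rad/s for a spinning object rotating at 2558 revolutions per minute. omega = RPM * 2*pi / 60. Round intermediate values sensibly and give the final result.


omega = RPM * 2*pi / 60
= 2558 * 6.28318531 / 60
= 267.873 rad/s

267.873 rad/s


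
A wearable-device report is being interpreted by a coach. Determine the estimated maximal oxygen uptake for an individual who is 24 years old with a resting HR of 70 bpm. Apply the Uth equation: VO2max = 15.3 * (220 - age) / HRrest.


HRmax = 220 - 24 = 196
VO2max = 15.3 * (196 / 70)
= 15.3 * 2.8
= 42.84 mL/kg/min

42.84 mL/kg/min


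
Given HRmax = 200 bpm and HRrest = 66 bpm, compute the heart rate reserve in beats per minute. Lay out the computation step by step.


Heart rate reserve = maximum HR minus resting HR
HRR = 200 - 66 = 134 bpm

134 bpm


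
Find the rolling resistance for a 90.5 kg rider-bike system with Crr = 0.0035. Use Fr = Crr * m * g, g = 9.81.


m * g = 90.5 * 9.81 = 887.805 N
Fr = 0.0035 * 887.805 = 3.107 N

3.107 N


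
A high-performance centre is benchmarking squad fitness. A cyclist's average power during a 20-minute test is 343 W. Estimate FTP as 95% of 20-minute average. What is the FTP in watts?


FTP = 20-min power * 0.95
= 343 * 0.95
= 325.85 W

325.85 W


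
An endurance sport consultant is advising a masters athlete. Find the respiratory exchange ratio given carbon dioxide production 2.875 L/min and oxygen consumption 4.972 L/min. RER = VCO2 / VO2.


VCO2 = 2.875 L/min
VO2 = 4.972 L/min
RER = 2.875 / 4.972 = 0.5782

0.5782


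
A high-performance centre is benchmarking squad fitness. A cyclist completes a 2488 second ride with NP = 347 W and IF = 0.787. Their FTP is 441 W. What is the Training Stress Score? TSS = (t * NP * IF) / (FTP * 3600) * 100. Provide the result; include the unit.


t * NP * IF = 2488 * 347 * 0.787 = 679445.432
FTP * 3600 = 1587600
TSS = (679445.432 / 1587600) * 100 = 42.8

42.8 TSS


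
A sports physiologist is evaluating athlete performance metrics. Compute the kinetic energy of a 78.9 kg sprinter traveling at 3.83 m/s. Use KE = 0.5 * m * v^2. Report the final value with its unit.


Velocity squared = 14.6689
KE = 0.5 * 78.9 * 14.6689 = 578.69 J

578.69 J


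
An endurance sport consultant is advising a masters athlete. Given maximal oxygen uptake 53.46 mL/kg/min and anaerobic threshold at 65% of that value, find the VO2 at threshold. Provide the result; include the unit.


Percentage as decimal = 0.65
VO2 at AT = 53.46 * 0.65 = 34.75 mL/kg/min

34.75 mL/kg/min


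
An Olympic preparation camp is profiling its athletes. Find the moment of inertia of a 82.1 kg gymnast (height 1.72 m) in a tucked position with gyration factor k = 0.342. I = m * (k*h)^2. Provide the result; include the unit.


Radius of gyration = 0.342 * 1.72 = 0.58824 m
I = 82.1 * 0.58824^2
= 82.1 * 0.346026
= 28.409 kg*m^2

28.409 kg*m^2


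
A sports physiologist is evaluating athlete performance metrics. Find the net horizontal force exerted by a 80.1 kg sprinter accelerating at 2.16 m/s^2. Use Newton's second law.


Newton's second law: F = m * a
F = 80.1 * 2.16 = 173.02 N

173.02 N


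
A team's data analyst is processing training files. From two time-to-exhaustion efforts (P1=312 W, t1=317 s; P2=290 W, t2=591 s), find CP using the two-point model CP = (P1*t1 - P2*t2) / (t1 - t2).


Work in trial 1 = 98904 J
Work in trial 2 = 171390 J
Delta work = -72486 J
Delta time = -274 s
CP = -72486 / -274 = 264.55 W

264.55 W


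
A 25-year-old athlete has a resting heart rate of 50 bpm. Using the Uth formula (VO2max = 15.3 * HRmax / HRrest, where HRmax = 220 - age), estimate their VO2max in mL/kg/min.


HRmax = 220 - 25 = 195 bpm
Ratio = HRmax / HRrest = 195 / 50 = 3.9
VO2max = 15.3 * 3.9 = 59.67 mL/kg/min

59.67 mL/kg/min


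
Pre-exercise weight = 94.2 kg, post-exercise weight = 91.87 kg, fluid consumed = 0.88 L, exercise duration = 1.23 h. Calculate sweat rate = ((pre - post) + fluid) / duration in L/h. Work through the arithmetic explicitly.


Weight loss = 94.2 - 91.87 = 2.33 kg (approx L)
Total sweat = 2.33 + 0.88 = 3.21 L
Sweat rate = 3.21 / 1.23 = 2.61 L/h

2.61 L/h


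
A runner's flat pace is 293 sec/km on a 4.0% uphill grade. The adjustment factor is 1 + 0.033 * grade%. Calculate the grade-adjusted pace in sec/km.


Factor = 1 + 0.033 * 4.0 = 1.132
Adjusted pace = 293 * 1.132
= 331.68 sec/km

331.68 s/km


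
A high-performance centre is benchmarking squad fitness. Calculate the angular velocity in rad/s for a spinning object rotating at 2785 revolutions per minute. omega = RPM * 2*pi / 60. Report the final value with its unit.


omega = RPM * 2*pi / 60
= 2785 * 6.28318531 / 60
= 291.645 rad/s

291.645 rad/s


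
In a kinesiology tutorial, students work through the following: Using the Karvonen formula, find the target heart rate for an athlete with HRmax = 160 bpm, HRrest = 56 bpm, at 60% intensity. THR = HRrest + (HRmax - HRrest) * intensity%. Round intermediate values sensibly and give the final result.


HRR = 160 - 56 = 104
THR = 56 + 104 * 0.6
= 56 + 62.4
= 118.4 bpm

118.4 bpm


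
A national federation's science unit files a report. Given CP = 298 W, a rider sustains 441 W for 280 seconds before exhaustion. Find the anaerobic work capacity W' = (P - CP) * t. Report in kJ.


Excess power = 441 - 298 = 143 W
Work above CP = 143 * 280 = 40040 J
W' = 40.04 kJ

40.04 kJ


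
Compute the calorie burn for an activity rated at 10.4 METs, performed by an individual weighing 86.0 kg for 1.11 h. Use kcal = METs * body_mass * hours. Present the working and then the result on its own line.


Product of METs and mass = 10.4 * 86.0 = 894.4
Total kcal = 894.4 * 1.11 = 992.78 kcal

992.78 kcal


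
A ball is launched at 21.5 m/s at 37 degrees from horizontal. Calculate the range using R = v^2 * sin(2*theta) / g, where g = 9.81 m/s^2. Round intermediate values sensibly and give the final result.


sin(2 * 37) = sin(74) = 0.961262
v^2 = 21.5^2 = 462.25
R = 462.25 * 0.961262 / 9.81
= 45.295 m

45.295 m


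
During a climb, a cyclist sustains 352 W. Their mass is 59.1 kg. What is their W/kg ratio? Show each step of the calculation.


Power-to-weight = 352 W / 59.1 kg
= 5.956 W/kg

5.956 W/kg


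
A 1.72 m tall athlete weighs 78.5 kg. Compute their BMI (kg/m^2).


height^2 = 2.9584 m^2
BMI = 78.5 / 2.9584 = 26.53 kg/m^2

26.53 kg/m^2


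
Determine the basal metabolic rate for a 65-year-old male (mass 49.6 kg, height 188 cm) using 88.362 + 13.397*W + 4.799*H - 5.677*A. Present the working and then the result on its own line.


BMR = 88.362 + 13.397*49.6 + 4.799*188 - 5.677*65
= 1286.06 kcal/day

1286.06 kcal/day


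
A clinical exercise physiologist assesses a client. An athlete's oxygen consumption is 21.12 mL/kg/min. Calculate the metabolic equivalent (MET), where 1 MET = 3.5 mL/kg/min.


MET = VO2 / 3.5
= 21.12 / 3.5
= 6.03 METs

6.03 METs


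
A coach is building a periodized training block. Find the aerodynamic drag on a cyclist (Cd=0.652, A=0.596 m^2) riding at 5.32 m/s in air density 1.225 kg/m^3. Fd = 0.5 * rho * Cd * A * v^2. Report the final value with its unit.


Fd = 0.5 * 1.225 * 0.652 * 0.596 * 5.32^2
= 0.5 * 1.225 * 0.652 * 0.596 * 28.3024
= 6.736 N

6.736 N


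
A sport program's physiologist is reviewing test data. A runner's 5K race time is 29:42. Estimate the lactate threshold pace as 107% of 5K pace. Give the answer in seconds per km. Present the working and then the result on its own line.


Total race time = 29*60 + 42 = 1782 seconds
5K pace = 1782 / 5 = 356.4 sec/km
LT pace = 356.4 * 1.07 = 381.35 sec/km

381.35 s/km


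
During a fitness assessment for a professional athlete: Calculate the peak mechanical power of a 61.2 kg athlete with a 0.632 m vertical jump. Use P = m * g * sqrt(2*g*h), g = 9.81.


First, sqrt(2gh) = sqrt(2 * 9.81 * 0.632)
= sqrt(12.39984) = 3.521341 m/s
Power = 61.2 * 9.81 * 3.521341 = 2114.11 W

2114.11 W


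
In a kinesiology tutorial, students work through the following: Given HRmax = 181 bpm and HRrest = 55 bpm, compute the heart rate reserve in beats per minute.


Heart rate reserve = maximum HR minus resting HR
HRR = 181 - 55 = 126 bpm

126 bpm


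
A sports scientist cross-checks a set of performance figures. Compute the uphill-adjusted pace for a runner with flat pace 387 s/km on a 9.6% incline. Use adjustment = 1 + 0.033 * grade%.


Adjustment factor = 1 + 0.033 * 9.6 = 1.3168
Grade-adjusted pace = 387 * 1.3168 = 509.6 s/km

509.6 s/km


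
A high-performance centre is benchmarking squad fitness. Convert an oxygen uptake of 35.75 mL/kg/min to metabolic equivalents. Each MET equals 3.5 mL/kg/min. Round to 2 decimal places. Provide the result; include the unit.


One MET = 3.5 mL/kg/min
Number of METs = 35.75 / 3.5
= 10.21 METs

10.21 METs


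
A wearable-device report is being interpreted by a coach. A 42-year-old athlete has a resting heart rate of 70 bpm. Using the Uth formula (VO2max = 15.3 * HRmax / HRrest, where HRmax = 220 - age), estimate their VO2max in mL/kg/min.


HRmax = 220 - 42 = 178 bpm
Ratio = HRmax / HRrest = 178 / 70 = 2.5429
VO2max = 15.3 * 2.5429 = 38.91 mL/kg/min

38.91 mL/kg/min


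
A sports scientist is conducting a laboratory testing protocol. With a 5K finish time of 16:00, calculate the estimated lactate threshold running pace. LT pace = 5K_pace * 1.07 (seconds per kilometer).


Race duration = 960 s for 5 km
Average pace = 960 / 5 = 192.0 s/km
LT pace = 192.0 * 1.07
= 205.44 s/km

205.44 s/km


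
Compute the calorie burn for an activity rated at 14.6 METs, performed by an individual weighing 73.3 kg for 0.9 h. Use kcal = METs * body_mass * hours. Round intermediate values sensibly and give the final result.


Product of METs and mass = 14.6 * 73.3 = 1070.18
Total kcal = 1070.18 * 0.9 = 963.16 kcal

963.16 kcal


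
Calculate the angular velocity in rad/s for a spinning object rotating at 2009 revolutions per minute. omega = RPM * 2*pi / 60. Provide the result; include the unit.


omega = RPM * 2*pi / 60
= 2009 * 6.28318531 / 60
= 210.382 rad/s

210.382 rad/s


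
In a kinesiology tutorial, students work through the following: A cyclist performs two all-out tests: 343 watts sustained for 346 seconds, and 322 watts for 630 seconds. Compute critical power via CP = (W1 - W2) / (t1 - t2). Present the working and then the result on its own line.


W1 = P1 * t1 = 343 * 346 = 118678 J
W2 = P2 * t2 = 322 * 630 = 202860 J
CP = (118678 - 202860) / (346 - 630)
= 296.42 W

296.42 W


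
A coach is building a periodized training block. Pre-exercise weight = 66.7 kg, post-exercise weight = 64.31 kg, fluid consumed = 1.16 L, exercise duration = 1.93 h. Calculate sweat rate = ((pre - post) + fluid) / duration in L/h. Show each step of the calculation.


Weight loss = 66.7 - 64.31 = 2.39 kg (approx L)
Total sweat = 2.39 + 1.16 = 3.55 L
Sweat rate = 3.55 / 1.93 = 1.839 L/h

1.839 L/h


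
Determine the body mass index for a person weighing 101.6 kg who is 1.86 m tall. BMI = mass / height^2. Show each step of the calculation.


BMI = mass / height^2
= 101.6 / 1.86^2
= 101.6 / 3.4596
= 29.37 kg/m^2

29.37 kg/m^2


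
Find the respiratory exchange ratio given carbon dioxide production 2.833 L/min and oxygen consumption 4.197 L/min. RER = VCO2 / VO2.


VCO2 = 2.833 L/min
VO2 = 4.197 L/min
RER = 2.833 / 4.197 = 0.675

0.675


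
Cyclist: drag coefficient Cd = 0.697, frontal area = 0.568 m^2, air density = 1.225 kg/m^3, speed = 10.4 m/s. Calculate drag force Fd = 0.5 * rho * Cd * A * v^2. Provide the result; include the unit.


v^2 = 10.4^2 = 108.16
Fd = 0.5 * 1.225 * 0.697 * 0.568 * 108.16
= 26.227 N

26.227 N


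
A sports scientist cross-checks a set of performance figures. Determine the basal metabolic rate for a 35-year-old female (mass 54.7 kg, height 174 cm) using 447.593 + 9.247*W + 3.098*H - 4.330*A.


BMR = 447.593 + 9.247*54.7 + 3.098*174 - 4.330*35
= 1340.91 kcal/day

1340.91 kcal/day


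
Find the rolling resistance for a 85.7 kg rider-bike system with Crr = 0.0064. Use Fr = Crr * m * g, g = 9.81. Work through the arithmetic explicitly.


m * g = 85.7 * 9.81 = 840.717 N
Fr = 0.0064 * 840.717 = 5.381 N

5.381 N


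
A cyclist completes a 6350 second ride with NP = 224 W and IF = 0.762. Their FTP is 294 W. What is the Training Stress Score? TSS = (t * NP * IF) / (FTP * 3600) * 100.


t * NP * IF = 6350 * 224 * 0.762 = 1083868.8
FTP * 3600 = 1058400
TSS = (1083868.8 / 1058400) * 100 = 102.41

102.41 TSS


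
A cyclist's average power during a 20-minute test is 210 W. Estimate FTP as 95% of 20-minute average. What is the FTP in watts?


FTP = 20-min power * 0.95
= 210 * 0.95
= 199.5 W

199.5 W


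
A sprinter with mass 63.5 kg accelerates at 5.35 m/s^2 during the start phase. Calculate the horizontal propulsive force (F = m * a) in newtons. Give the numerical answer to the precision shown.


F = m * a
= 63.5 * 5.35
= 339.73 N

339.73 N


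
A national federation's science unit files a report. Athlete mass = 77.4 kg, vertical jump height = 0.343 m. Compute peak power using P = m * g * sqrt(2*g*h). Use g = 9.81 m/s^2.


sqrt(2 * 9.81 * 0.343) = sqrt(6.72966) = 2.594159 m/s
P = 77.4 * 9.81 * 2.594159
= 1969.73 W

1969.73 W


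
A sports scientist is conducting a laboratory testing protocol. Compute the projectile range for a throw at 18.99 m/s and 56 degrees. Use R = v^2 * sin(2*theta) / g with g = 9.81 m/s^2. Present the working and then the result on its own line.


Two times the angle = 112 degrees
sin(112) = 0.927184
R = 360.6201 * 0.927184 / 9.81 = 34.084 m

34.084 m


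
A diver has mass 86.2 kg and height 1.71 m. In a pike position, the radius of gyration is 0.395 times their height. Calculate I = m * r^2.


r = 0.395 * 1.71 = 0.67545 m
I = m * r^2 = 86.2 * 0.456233 = 39.327 kg*m^2

39.327 kg*m^2


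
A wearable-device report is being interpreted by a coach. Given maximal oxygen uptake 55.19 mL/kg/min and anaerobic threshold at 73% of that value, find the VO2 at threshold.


Percentage as decimal = 0.73
VO2 at AT = 55.19 * 0.73 = 40.29 mL/kg/min

40.29 mL/kg/min


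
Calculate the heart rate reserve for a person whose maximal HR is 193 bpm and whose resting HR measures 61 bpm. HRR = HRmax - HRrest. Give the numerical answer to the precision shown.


HRmax = 193 bpm
HRrest = 61 bpm
HRR = 193 - 61 = 132 bpm

132 bpm


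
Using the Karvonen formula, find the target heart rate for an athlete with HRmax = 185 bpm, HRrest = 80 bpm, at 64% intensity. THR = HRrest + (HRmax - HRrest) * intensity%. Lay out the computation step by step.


HRR = 185 - 80 = 105
THR = 80 + 105 * 0.64
= 80 + 67.2
= 147.2 bpm

147.2 bpm


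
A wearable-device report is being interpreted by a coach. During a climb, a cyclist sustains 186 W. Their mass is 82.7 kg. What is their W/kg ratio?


Power-to-weight = 186 W / 82.7 kg
= 2.249 W/kg

2.249 W/kg


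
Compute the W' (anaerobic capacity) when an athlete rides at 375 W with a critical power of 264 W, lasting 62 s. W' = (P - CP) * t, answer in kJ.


Above-CP power = 111 W
Duration = 62 s
W' = 111 * 62 = 6882 J
Convert: 6882 / 1000 = 6.882 kJ

6.882 kJ


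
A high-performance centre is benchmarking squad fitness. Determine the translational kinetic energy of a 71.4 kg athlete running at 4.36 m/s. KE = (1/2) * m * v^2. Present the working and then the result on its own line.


KE = 0.5 * m * v^2
= 0.5 * 71.4 * 4.36^2
= 0.5 * 71.4 * 19.0096
= 678.64 J

678.64 J


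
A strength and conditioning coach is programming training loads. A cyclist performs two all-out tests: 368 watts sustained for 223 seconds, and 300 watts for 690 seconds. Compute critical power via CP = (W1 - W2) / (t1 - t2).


W1 = P1 * t1 = 368 * 223 = 82064 J
W2 = P2 * t2 = 300 * 690 = 207000 J
CP = (82064 - 207000) / (223 - 690)
= 267.53 W

267.53 W


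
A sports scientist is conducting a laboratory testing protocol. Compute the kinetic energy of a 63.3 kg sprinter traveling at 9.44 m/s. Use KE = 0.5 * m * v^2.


Velocity squared = 89.1136
KE = 0.5 * 63.3 * 89.1136 = 2820.45 J

2820.45 J


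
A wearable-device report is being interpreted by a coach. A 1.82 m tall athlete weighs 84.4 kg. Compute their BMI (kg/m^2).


height^2 = 3.3124 m^2
BMI = 84.4 / 3.3124 = 25.48 kg/m^2

25.48 kg/m^2


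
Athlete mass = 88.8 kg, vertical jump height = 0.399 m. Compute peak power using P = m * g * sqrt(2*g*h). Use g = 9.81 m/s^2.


sqrt(2 * 9.81 * 0.399) = sqrt(7.82838) = 2.797924 m/s
P = 88.8 * 9.81 * 2.797924
= 2437.35 W

2437.35 W


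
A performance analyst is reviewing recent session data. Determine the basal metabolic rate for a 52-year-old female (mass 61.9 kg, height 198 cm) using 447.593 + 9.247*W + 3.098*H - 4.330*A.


BMR = 447.593 + 9.247*61.9 + 3.098*198 - 4.330*52
= 1408.23 kcal/day

1408.23 kcal/day


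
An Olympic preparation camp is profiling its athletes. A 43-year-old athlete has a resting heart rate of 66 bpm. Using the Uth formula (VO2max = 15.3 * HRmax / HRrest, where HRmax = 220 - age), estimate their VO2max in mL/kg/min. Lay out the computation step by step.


HRmax = 220 - 43 = 177 bpm
Ratio = HRmax / HRrest = 177 / 66 = 2.6818
VO2max = 15.3 * 2.6818 = 41.03 mL/kg/min

41.03 mL/kg/min


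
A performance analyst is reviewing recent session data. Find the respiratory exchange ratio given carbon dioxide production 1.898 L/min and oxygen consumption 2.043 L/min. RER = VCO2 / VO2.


VCO2 = 1.898 L/min
VO2 = 2.043 L/min
RER = 1.898 / 2.043 = 0.929

0.929


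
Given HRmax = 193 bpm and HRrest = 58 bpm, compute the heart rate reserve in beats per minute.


Heart rate reserve = maximum HR minus resting HR
HRR = 193 - 58 = 135 bpm

135 bpm


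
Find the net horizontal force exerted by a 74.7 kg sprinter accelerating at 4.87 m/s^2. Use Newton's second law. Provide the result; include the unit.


Newton's second law: F = m * a
F = 74.7 * 4.87 = 363.79 N

363.79 N


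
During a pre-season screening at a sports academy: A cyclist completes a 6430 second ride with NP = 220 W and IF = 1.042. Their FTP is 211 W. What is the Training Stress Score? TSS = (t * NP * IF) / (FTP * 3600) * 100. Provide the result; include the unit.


t * NP * IF = 6430 * 220 * 1.042 = 1474013.2
FTP * 3600 = 759600
TSS = (1474013.2 / 759600) * 100 = 194.05

194.05 TSS


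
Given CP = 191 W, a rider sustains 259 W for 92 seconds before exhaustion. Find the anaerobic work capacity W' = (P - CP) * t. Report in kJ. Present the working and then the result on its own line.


Excess power = 259 - 191 = 68 W
Work above CP = 68 * 92 = 6256 J
W' = 6.256 kJ

6.256 kJ


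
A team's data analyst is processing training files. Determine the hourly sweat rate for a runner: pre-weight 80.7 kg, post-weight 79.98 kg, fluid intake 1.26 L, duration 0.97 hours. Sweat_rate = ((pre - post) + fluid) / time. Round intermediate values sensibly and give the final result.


Mass lost = 80.7 - 79.98 = 0.72 kg
Add fluid consumed: 0.72 + 1.26 = 1.98 L total sweat
Sweat rate = 1.98 / 0.97 = 2.041 L/h

2.041 L/h


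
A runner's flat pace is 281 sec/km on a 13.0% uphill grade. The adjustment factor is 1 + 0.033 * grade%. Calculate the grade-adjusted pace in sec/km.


Factor = 1 + 0.033 * 13.0 = 1.429
Adjusted pace = 281 * 1.429
= 401.55 sec/km

401.55 s/km


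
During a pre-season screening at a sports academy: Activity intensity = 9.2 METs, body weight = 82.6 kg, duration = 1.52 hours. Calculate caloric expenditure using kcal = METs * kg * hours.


kcal = 9.2 * 82.6 * 1.52
= 759.92 * 1.52
= 1155.08 kcal

1155.08 kcal


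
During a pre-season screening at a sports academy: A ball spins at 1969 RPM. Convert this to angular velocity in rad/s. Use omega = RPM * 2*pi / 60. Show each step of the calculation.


omega = 1969 * 2 * pi / 60
= 1969 * 6.28318531 / 60
= 12371.592 / 60
= 206.193 rad/s

206.193 rad/s


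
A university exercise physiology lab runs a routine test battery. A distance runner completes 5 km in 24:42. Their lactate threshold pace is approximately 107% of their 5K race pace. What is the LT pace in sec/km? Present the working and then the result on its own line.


Convert to seconds: 24 min 42 s = 1482 s
Pace per km = 1482 / 5 = 296.4 s/km
LT pace = 296.4 * 1.07 = 317.15 s/km

317.15 s/km


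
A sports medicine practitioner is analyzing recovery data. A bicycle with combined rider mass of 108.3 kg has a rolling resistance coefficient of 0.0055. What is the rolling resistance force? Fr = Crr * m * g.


Fr = 0.0055 * 108.3 * 9.81
= 0.59565 * 9.81
= 5.843 N

5.843 N


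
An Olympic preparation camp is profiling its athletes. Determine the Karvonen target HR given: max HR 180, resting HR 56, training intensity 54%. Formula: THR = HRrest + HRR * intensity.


HRR = HRmax - HRrest = 180 - 56 = 124
THR = 56 + 124 * 0.54
= 122.96 bpm

122.96 bpm


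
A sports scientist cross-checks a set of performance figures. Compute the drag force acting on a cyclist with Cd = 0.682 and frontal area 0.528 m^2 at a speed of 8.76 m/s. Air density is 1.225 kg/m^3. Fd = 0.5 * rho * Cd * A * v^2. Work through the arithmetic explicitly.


Step 1: v^2 = 76.7376
Step 2: Fd = 0.5 * 1.225 * 0.682 * 0.528 * 76.7376
= 16.925 N

16.925 N


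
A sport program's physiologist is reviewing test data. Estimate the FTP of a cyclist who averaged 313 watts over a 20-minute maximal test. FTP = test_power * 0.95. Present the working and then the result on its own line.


FTP = 313 * 0.95 = 297.35 W

297.35 W


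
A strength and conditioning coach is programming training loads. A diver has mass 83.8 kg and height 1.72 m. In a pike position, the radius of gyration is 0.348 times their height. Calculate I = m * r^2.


r = 0.348 * 1.72 = 0.59856 m
I = m * r^2 = 83.8 * 0.358274 = 30.023 kg*m^2

30.023 kg*m^2


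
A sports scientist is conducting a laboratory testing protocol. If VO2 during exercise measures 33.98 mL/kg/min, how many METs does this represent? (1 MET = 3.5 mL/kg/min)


METs = VO2 / 3.5 = 33.98 / 3.5 = 9.71

9.71 METs


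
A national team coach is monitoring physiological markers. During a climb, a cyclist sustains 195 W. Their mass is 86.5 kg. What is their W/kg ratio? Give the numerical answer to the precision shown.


Power-to-weight = 195 W / 86.5 kg
= 2.254 W/kg

2.254 W/kg


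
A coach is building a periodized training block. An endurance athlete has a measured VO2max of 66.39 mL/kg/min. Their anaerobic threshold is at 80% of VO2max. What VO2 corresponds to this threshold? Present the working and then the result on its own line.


Anaerobic threshold VO2 = VO2max * 80%
= 66.39 * 0.8
= 53.11 mL/kg/min

53.11 mL/kg/min


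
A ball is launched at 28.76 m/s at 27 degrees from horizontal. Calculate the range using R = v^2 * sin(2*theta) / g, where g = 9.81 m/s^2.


sin(2 * 27) = sin(54) = 0.809017
v^2 = 28.76^2 = 827.1376
R = 827.1376 * 0.809017 / 9.81
= 68.213 m

68.213 m


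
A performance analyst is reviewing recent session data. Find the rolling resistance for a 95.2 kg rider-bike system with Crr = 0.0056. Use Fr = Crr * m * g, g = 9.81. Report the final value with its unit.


m * g = 95.2 * 9.81 = 933.912 N
Fr = 0.0056 * 933.912 = 5.23 N

5.23 N


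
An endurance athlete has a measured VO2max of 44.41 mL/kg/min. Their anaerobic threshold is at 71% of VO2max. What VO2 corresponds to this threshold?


Anaerobic threshold VO2 = VO2max * 71%
= 44.41 * 0.71
= 31.53 mL/kg/min

31.53 mL/kg/min


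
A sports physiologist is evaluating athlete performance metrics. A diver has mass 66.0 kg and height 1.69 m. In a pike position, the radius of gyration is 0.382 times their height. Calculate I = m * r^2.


r = 0.382 * 1.69 = 0.64558 m
I = m * r^2 = 66.0 * 0.416774 = 27.507 kg*m^2

27.507 kg*m^2


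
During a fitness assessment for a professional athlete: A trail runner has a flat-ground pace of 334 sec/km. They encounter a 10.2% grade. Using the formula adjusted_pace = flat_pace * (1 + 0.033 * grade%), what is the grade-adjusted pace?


Grade factor = 1 + 0.033 * 10.2 = 1.3366
Adjusted = 334 * 1.3366 = 446.42 sec/km

446.42 s/km


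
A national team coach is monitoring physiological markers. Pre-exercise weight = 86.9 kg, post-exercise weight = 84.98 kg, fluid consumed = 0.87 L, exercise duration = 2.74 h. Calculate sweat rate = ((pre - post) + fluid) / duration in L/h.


Weight loss = 86.9 - 84.98 = 1.92 kg (approx L)
Total sweat = 1.92 + 0.87 = 2.79 L
Sweat rate = 2.79 / 2.74 = 1.018 L/h

1.018 L/h


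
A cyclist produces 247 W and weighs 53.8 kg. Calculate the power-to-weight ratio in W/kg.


P/W = power / mass
= 247 / 53.8
= 4.591 W/kg

4.591 W/kg


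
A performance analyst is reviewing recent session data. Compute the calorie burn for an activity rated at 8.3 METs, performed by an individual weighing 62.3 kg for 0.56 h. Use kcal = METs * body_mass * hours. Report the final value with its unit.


Product of METs and mass = 8.3 * 62.3 = 517.09
Total kcal = 517.09 * 0.56 = 289.57 kcal

289.57 kcal


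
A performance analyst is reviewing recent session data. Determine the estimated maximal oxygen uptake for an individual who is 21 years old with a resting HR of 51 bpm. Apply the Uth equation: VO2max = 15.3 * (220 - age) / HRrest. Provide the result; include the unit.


HRmax = 220 - 21 = 199
VO2max = 15.3 * (199 / 51)
= 15.3 * 3.902
= 59.7 mL/kg/min

59.7 mL/kg/min


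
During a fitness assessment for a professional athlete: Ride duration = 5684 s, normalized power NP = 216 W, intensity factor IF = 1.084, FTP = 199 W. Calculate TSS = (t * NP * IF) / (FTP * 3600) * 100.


Numerator = 5684 * 216 * 1.084 = 1330874.496
Denominator = 199 * 3600 = 716400
TSS = 1330874.496 / 716400 * 100
= 185.77

185.77 TSS


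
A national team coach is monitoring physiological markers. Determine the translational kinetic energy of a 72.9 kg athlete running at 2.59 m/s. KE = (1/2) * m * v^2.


KE = 0.5 * m * v^2
= 0.5 * 72.9 * 2.59^2
= 0.5 * 72.9 * 6.7081
= 244.51 J

244.51 J


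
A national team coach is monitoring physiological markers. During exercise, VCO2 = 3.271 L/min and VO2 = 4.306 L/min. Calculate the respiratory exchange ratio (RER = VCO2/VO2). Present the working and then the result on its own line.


RER = VCO2 / VO2
= 3.271 / 4.306
= 0.7596

0.7596


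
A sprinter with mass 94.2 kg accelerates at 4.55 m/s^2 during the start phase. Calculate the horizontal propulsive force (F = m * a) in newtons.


F = m * a
= 94.2 * 4.55
= 428.61 N

428.61 N


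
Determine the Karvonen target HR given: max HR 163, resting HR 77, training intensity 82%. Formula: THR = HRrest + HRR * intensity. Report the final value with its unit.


HRR = HRmax - HRrest = 163 - 77 = 86
THR = 77 + 86 * 0.82
= 147.52 bpm

147.52 bpm


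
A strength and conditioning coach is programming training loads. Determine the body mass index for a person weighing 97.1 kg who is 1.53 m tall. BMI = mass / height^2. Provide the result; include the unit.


BMI = mass / height^2
= 97.1 / 1.53^2
= 97.1 / 2.3409
= 41.48 kg/m^2

41.48 kg/m^2


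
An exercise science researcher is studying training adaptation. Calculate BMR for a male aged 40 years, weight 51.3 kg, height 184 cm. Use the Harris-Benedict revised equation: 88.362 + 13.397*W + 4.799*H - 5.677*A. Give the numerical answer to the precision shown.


Substituting values:
W term = 13.397 * 51.3 = 687.2661
H term = 4.799 * 184 = 883.016
A term = 5.677 * 40 = 227.08
BMR = 1431.56 kcal/day

1431.56 kcal/day


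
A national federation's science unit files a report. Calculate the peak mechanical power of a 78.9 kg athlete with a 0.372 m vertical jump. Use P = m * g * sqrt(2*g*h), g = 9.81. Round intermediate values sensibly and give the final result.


First, sqrt(2gh) = sqrt(2 * 9.81 * 0.372)
= sqrt(7.29864) = 2.7016 m/s
Power = 78.9 * 9.81 * 2.7016 = 2091.06 W

2091.06 W


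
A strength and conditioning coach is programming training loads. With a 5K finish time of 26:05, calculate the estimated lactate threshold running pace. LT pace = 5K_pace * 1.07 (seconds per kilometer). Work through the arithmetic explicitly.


Race duration = 1565 s for 5 km
Average pace = 1565 / 5 = 313.0 s/km
LT pace = 313.0 * 1.07
= 334.91 s/km

334.91 s/km


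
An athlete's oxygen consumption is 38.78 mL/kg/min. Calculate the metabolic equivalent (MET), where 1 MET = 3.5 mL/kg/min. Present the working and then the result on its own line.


MET = VO2 / 3.5
= 38.78 / 3.5
= 11.08 METs

11.08 METs


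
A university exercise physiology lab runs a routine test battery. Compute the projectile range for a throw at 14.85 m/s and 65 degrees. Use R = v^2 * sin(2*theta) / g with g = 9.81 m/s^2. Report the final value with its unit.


Two times the angle = 130 degrees
sin(130) = 0.766044
R = 220.5225 * 0.766044 / 9.81 = 17.22 m

17.22 m


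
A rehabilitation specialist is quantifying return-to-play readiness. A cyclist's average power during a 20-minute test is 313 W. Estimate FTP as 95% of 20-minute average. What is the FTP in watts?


FTP = 20-min power * 0.95
= 313 * 0.95
= 297.35 W

297.35 W


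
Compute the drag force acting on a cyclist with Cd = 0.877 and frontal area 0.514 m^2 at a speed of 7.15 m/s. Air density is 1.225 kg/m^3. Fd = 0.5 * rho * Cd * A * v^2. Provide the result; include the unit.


Step 1: v^2 = 51.1225
Step 2: Fd = 0.5 * 1.225 * 0.877 * 0.514 * 51.1225
= 14.115 N

14.115 N


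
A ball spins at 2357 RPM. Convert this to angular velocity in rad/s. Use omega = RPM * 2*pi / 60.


omega = 2357 * 2 * pi / 60
= 2357 * 6.28318531 / 60
= 14809.468 / 60
= 246.824 rad/s

246.824 rad/s


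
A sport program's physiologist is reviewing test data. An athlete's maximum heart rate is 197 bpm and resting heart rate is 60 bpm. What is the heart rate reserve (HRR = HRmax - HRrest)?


HRR = HRmax - HRrest
= 197 - 60
= 137 bpm

137 bpm


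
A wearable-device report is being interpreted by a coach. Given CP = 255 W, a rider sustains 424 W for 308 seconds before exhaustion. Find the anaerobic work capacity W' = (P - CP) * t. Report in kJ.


Excess power = 424 - 255 = 169 W
Work above CP = 169 * 308 = 52052 J
W' = 52.052 kJ

52.052 kJ


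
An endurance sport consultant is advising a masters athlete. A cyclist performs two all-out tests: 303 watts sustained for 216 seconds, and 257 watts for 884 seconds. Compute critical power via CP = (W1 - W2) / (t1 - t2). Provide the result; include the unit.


W1 = P1 * t1 = 303 * 216 = 65448 J
W2 = P2 * t2 = 257 * 884 = 227188 J
CP = (65448 - 227188) / (216 - 884)
= 242.13 W

242.13 W


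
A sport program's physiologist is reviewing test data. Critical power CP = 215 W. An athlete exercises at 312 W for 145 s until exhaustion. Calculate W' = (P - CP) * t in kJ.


P - CP = 312 - 215 = 97 W
W' = 97 * 145 = 14065 J
= 14065 / 1000 = 14.065 kJ

14.065 kJ


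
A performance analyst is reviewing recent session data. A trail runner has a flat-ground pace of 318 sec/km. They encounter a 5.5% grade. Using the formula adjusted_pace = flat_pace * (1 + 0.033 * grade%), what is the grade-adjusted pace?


Grade factor = 1 + 0.033 * 5.5 = 1.1815
Adjusted = 318 * 1.1815 = 375.72 sec/km

375.72 s/km


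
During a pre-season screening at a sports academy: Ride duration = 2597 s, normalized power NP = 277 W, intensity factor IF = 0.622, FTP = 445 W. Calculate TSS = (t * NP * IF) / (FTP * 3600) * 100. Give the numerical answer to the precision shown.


Numerator = 2597 * 277 * 0.622 = 447447.518
Denominator = 445 * 3600 = 1602000
TSS = 447447.518 / 1602000 * 100
= 27.93

27.93 TSS


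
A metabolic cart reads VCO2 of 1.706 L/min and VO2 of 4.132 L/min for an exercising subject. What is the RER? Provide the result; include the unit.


RER = VCO2 / VO2 = 1.706 / 4.132 = 0.4129

0.4129


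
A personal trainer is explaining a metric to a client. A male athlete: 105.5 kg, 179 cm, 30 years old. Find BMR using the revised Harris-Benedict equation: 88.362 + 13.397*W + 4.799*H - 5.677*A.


Intercept = 88.362
Weight contribution = 13.397 * 105.5 = 1413.3835
Height contribution = 4.799 * 179 = 859.021
Age contribution = 5.677 * 30 = 170.31
BMR = 88.362 + 1413.3835 + 859.021 - 170.31
= 2190.46 kcal/day

2190.46 kcal/day


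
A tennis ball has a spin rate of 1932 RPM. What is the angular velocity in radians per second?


Convert RPM to rad/s: multiply by 2*pi and divide by 60
omega = 1932 * 2 * pi / 60
= 202.319 rad/s

202.319 rad/s


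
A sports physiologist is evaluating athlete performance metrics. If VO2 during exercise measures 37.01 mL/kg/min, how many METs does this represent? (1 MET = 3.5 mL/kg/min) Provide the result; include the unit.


METs = VO2 / 3.5 = 37.01 / 3.5 = 10.57

10.57 METs


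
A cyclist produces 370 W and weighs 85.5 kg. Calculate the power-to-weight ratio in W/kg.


P/W = power / mass
= 370 / 85.5
= 4.327 W/kg

4.327 W/kg


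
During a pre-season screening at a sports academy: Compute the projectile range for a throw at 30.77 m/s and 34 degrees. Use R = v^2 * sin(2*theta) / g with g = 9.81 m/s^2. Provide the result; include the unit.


Two times the angle = 68 degrees
sin(68) = 0.927184
R = 946.7929 * 0.927184 / 9.81 = 89.485 m

89.485 m


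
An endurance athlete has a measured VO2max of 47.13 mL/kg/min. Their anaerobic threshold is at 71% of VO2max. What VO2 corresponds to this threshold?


Anaerobic threshold VO2 = VO2max * 71%
= 47.13 * 0.71
= 33.46 mL/kg/min

33.46 mL/kg/min


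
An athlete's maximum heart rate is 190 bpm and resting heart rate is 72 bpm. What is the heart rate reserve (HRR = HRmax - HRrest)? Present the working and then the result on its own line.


HRR = HRmax - HRrest
= 190 - 72
= 118 bpm

118 bpm


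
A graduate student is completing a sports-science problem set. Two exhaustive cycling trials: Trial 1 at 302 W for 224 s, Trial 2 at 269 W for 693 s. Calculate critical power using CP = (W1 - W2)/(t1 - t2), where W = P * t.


W1 = 302 * 224 = 67648 J
W2 = 269 * 693 = 186417 J
CP = (67648 - 186417) / (224 - 693)
= -118769 / -469
= 253.24 W

253.24 W


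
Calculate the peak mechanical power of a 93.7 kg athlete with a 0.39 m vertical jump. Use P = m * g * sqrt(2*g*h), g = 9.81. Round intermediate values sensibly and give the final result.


First, sqrt(2gh) = sqrt(2 * 9.81 * 0.39)
= sqrt(7.6518) = 2.766189 m/s
Power = 93.7 * 9.81 * 2.766189 = 2542.67 W

2542.67 W


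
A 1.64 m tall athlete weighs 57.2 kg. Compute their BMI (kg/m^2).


height^2 = 2.6896 m^2
BMI = 57.2 / 2.6896 = 21.27 kg/m^2

21.27 kg/m^2


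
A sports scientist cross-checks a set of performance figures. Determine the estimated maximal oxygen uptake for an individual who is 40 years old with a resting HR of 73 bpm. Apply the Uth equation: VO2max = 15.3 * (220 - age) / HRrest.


HRmax = 220 - 40 = 180
VO2max = 15.3 * (180 / 73)
= 15.3 * 2.4658
= 37.73 mL/kg/min

37.73 mL/kg/min


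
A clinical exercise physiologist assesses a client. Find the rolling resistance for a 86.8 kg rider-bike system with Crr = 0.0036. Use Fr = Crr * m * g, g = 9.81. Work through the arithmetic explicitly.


m * g = 86.8 * 9.81 = 851.508 N
Fr = 0.0036 * 851.508 = 3.065 N

3.065 N


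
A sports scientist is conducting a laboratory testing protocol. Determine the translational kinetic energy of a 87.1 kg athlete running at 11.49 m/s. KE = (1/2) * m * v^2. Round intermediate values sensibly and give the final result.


KE = 0.5 * m * v^2
= 0.5 * 87.1 * 11.49^2
= 0.5 * 87.1 * 132.0201
= 5749.48 J

5749.48 J


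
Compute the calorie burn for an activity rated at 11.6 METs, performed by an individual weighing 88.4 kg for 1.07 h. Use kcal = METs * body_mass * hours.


Product of METs and mass = 11.6 * 88.4 = 1025.44
Total kcal = 1025.44 * 1.07 = 1097.22 kcal

1097.22 kcal


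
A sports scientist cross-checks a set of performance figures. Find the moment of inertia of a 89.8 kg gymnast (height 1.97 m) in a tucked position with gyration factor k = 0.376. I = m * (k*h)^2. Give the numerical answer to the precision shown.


Radius of gyration = 0.376 * 1.97 = 0.74072 m
I = 89.8 * 0.74072^2
= 89.8 * 0.548666
= 49.27 kg*m^2

49.27 kg*m^2


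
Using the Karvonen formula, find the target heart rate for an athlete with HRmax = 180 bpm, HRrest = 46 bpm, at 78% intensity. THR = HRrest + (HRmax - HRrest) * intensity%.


HRR = 180 - 46 = 134
THR = 46 + 134 * 0.78
= 46 + 104.52
= 150.52 bpm

150.52 bpm


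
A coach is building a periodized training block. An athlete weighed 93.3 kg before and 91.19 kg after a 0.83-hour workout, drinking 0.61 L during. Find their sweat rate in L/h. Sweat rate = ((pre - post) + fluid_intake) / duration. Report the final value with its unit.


Body mass change = 2.11 kg
Total sweat loss = 2.11 + 0.61 = 2.72 L
Rate = 2.72 / 0.83 = 3.277 L/h

3.277 L/h


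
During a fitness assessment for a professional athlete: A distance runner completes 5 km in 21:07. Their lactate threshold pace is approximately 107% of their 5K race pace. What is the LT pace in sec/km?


Convert to seconds: 21 min 7 s = 1267 s
Pace per km = 1267 / 5 = 253.4 s/km
LT pace = 253.4 * 1.07 = 271.14 s/km

271.14 s/km


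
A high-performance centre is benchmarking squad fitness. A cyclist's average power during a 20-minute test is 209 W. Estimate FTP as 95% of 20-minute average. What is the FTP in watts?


FTP = 20-min power * 0.95
= 209 * 0.95
= 198.55 W

198.55 W


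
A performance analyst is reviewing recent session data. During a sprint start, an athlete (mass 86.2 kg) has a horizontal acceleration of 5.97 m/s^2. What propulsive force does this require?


Propulsive force = mass * acceleration
= 86.2 kg * 5.97 m/s^2
= 514.61 N

514.61 N


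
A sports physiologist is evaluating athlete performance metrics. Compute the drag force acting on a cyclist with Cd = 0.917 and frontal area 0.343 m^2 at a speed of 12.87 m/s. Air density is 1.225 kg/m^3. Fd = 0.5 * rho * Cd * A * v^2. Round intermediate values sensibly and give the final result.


Step 1: v^2 = 165.6369
Step 2: Fd = 0.5 * 1.225 * 0.917 * 0.343 * 165.6369
= 31.91 N

31.91 N
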